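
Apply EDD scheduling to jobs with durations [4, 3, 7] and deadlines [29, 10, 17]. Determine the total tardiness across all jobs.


Sort by due date (EDD order): [(3, 10), (7, 17), (4, 29)]
Compute completion times and tardiness:
  Job 1: p=3, d=10, C=3, tardiness=max(0,3-10)=0
  Job 2: p=7, d=17, C=10, tardiness=max(0,10-17)=0
  Job 3: p=4, d=29, C=14, tardiness=max(0,14-29)=0
Total tardiness = 0

0


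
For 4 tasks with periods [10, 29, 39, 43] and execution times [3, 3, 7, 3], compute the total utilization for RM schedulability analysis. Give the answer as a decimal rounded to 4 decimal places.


Compute individual utilizations (exact fractions):
  Task 1: C/T = 3/10 (approx. 0.3)
  Task 2: C/T = 3/29 (approx. 0.1034)
  Task 3: C/T = 7/39 (approx. 0.1795)
  Task 4: C/T = 3/43 (approx. 0.0698)
Total utilization U = 3/10 + 3/29 + 7/39 + 3/43 = 317429/486330
Rounded to 4 decimal places: U = 0.6527
RM (Liu & Layland) bound for 4 tasks = 0.756828; compare with U = 317429/486330 (approx. 0.652703)
U <= bound, so schedulable by RM sufficient condition.

0.6527


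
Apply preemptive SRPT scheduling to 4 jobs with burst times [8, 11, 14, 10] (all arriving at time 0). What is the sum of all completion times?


Since all jobs arrive at t=0, SRPT equals SPT ordering.
SPT order: [8, 10, 11, 14]
Completion times:
  Job 1: p=8, C=8
  Job 2: p=10, C=18
  Job 3: p=11, C=29
  Job 4: p=14, C=43
Total completion time = 8 + 18 + 29 + 43 = 98

98


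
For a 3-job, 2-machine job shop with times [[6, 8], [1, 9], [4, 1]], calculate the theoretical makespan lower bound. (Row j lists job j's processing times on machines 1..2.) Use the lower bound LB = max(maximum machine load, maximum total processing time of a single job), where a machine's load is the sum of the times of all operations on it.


Machine loads:
  Machine 1: 6 + 1 + 4 = 11
  Machine 2: 8 + 9 + 1 = 18
Max machine load = 18
Job totals:
  Job 1: 14
  Job 2: 10
  Job 3: 5
Max job total = 14
Lower bound = max(18, 14) = 18

18


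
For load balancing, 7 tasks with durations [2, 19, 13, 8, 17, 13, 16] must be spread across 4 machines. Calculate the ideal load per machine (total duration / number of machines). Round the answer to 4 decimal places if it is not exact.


Total processing time = 2 + 19 + 13 + 8 + 17 + 13 + 16 = 88
Number of machines = 4
Ideal balanced load = 88 / 4 = 22.0

22.0


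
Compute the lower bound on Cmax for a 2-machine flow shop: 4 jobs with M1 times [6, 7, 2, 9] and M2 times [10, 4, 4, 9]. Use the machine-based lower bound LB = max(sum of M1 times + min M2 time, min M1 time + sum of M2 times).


LB1 = sum(M1 times) + min(M2 times) = 24 + 4 = 28
LB2 = min(M1 times) + sum(M2 times) = 2 + 27 = 29
Lower bound = max(LB1, LB2) = max(28, 29) = 29

29


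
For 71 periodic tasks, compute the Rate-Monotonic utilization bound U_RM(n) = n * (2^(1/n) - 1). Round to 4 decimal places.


Compute 2^(1/71) = 1.0098104463
Subtract 1: 1.0098104463 - 1 = 0.0098104463
Multiply by n: 71 * 0.0098104463 = 0.6965416873
Round to 4 dp: 0.6965

0.6965


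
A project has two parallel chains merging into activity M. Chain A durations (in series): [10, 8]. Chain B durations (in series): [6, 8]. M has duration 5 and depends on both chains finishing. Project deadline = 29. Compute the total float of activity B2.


Forward pass: ES(B2) = sum of predecessors on chain B = 6
EF = ES + duration = 6 + 8 = 14
Backward pass: LF(M) = deadline = 29; LS(M) = 29 - 5 = 24
LF(B2) = LS(M) - sum(successors on chain B) = 24 - 0 = 24
LS = LF - duration = 24 - 8 = 16
Total float = LS - ES = 16 - 6 = 10

10


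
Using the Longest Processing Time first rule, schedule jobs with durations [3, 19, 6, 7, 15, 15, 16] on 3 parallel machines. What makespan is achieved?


Sort jobs in decreasing order (LPT): [19, 16, 15, 15, 7, 6, 3]
Assign each job to the least loaded machine:
  Machine 1: jobs [19, 6], load = 25
  Machine 2: jobs [16, 7, 3], load = 26
  Machine 3: jobs [15, 15], load = 30
Makespan = max load = 30

30


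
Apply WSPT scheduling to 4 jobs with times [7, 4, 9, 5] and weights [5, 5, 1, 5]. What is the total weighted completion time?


Compute p/w ratios and sort ascending (WSPT): [(4, 5), (5, 5), (7, 5), (9, 1)]
Compute weighted completion times:
  Job (p=4,w=5): C=4, w*C=5*4=20
  Job (p=5,w=5): C=9, w*C=5*9=45
  Job (p=7,w=5): C=16, w*C=5*16=80
  Job (p=9,w=1): C=25, w*C=1*25=25
Total weighted completion time = 170

170


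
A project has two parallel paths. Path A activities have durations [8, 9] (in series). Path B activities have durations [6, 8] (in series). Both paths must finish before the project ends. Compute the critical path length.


Path A total = 8 + 9 = 17
Path B total = 6 + 8 = 14
Critical path = longest path = max(17, 14) = 17

17


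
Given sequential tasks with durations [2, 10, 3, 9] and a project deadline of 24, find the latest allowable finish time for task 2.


LF(activity 2) = deadline - sum of successor durations
Successors: activities 3 through 4 with durations [3, 9]
Sum of successor durations = 12
LF = 24 - 12 = 12

12


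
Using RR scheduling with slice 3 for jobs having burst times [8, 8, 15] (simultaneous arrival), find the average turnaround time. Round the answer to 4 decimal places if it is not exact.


Time quantum = 3
Execution trace:
  J1 runs 3 units, time = 3
  J2 runs 3 units, time = 6
  J3 runs 3 units, time = 9
  J1 runs 3 units, time = 12
  J2 runs 3 units, time = 15
  J3 runs 3 units, time = 18
  J1 runs 2 units, time = 20
  J2 runs 2 units, time = 22
  J3 runs 3 units, time = 25
  J3 runs 3 units, time = 28
  J3 runs 3 units, time = 31
Finish times: [20, 22, 31]
Average turnaround = 73/3 = 24.3333

24.3333


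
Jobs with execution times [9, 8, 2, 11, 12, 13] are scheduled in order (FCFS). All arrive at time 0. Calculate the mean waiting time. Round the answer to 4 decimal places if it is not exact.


FCFS order (as given): [9, 8, 2, 11, 12, 13]
Waiting times:
  Job 1: wait = 0
  Job 2: wait = 9
  Job 3: wait = 17
  Job 4: wait = 19
  Job 5: wait = 30
  Job 6: wait = 42
Sum of waiting times = 117
Average waiting time = 117/6 = 19.5

19.5


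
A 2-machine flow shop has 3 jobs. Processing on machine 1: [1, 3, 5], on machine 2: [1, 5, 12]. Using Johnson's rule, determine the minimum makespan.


Apply Johnson's rule:
  Group 1 (a <= b): [(1, 1, 1), (2, 3, 5), (3, 5, 12)]
  Group 2 (a > b): []
Optimal job order: [1, 2, 3]
Schedule:
  Job 1: M1 done at 1, M2 done at 2
  Job 2: M1 done at 4, M2 done at 9
  Job 3: M1 done at 9, M2 done at 21
Makespan = 21

21


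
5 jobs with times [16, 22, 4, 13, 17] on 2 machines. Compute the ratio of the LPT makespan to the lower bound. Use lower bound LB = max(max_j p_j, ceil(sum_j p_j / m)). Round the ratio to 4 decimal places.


LPT order: [22, 17, 16, 13, 4]
Machine loads after assignment: [35, 37]
LPT makespan = 37
Lower bound = max(max_job, ceil(total/2)) = max(22, 36) = 36
Ratio = 37 / 36 = 1.0278

1.0278


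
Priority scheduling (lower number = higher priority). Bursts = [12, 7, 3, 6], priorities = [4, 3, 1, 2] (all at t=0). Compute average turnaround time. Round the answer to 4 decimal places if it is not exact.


Sort by priority (ascending = highest first):
Order: [(1, 3), (2, 6), (3, 7), (4, 12)]
Completion times:
  Priority 1, burst=3, C=3
  Priority 2, burst=6, C=9
  Priority 3, burst=7, C=16
  Priority 4, burst=12, C=28
Average turnaround = 56/4 = 14.0

14.0


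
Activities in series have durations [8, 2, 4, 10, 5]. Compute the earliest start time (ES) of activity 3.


Activity 3 starts after activities 1 through 2 complete.
Predecessor durations: [8, 2]
ES = 8 + 2 = 10

10


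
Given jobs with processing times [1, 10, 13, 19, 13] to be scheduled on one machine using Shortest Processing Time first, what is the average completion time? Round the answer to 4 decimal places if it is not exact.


Sort jobs by processing time (SPT order): [1, 10, 13, 13, 19]
Compute completion times sequentially:
  Job 1: processing = 1, completes at 1
  Job 2: processing = 10, completes at 11
  Job 3: processing = 13, completes at 24
  Job 4: processing = 13, completes at 37
  Job 5: processing = 19, completes at 56
Sum of completion times = 129
Average completion time = 129/5 = 25.8

25.8


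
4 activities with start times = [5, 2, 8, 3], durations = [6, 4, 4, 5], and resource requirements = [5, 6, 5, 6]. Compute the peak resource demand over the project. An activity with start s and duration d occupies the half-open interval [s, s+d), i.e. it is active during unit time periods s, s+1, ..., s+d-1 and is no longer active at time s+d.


Each activity i is active on [start_i, start_i + duration_i).
Compute total resource usage per time slot:
  t=0: active resources = [], total = 0
  t=1: active resources = [], total = 0
  t=2: active resources = [6], total = 6
  t=3: active resources = [6, 6], total = 12
  t=4: active resources = [6, 6], total = 12
  t=5: active resources = [5, 6, 6], total = 17
  t=6: active resources = [5, 6], total = 11
  t=7: active resources = [5, 6], total = 11
  t=8: active resources = [5, 5], total = 10
  t=9: active resources = [5, 5], total = 10
  t=10: active resources = [5, 5], total = 10
  t=11: active resources = [5], total = 5
Peak resource demand = 17

17


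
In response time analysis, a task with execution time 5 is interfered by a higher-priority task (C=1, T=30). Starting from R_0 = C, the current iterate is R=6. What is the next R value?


R_next = C + ceil(R_prev / T_hp) * C_hp
ceil(6 / 30) = ceil(0.2) = 1
Interference = 1 * 1 = 1
R_next = 5 + 1 = 6
R_next = R_prev, so the iteration has converged (response time = 6).

6


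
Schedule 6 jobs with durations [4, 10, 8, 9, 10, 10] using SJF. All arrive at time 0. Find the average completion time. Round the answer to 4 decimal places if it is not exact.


SJF order (ascending): [4, 8, 9, 10, 10, 10]
Completion times:
  Job 1: burst=4, C=4
  Job 2: burst=8, C=12
  Job 3: burst=9, C=21
  Job 4: burst=10, C=31
  Job 5: burst=10, C=41
  Job 6: burst=10, C=51
Average completion = 160/6 = 26.6667

26.6667


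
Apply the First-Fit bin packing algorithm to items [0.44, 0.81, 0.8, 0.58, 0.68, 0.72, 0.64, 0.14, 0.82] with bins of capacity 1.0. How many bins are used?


Place items sequentially using First-Fit:
  Item 0.44 -> new Bin 1
  Item 0.81 -> new Bin 2
  Item 0.8 -> new Bin 3
  Item 0.58 -> new Bin 4
  Item 0.68 -> new Bin 5
  Item 0.72 -> new Bin 6
  Item 0.64 -> new Bin 7
  Item 0.14 -> Bin 1 (now 0.58)
  Item 0.82 -> new Bin 8
Total bins used = 8

8


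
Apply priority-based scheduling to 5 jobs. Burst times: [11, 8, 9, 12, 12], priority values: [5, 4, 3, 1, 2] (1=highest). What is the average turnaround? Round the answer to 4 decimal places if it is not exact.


Sort by priority (ascending = highest first):
Order: [(1, 12), (2, 12), (3, 9), (4, 8), (5, 11)]
Completion times:
  Priority 1, burst=12, C=12
  Priority 2, burst=12, C=24
  Priority 3, burst=9, C=33
  Priority 4, burst=8, C=41
  Priority 5, burst=11, C=52
Average turnaround = 162/5 = 32.4

32.4


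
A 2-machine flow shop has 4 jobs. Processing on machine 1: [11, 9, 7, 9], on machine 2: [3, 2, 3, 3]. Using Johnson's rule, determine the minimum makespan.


Apply Johnson's rule:
  Group 1 (a <= b): []
  Group 2 (a > b): [(1, 11, 3), (3, 7, 3), (4, 9, 3), (2, 9, 2)]
Optimal job order: [1, 3, 4, 2]
Schedule:
  Job 1: M1 done at 11, M2 done at 14
  Job 3: M1 done at 18, M2 done at 21
  Job 4: M1 done at 27, M2 done at 30
  Job 2: M1 done at 36, M2 done at 38
Makespan = 38

38


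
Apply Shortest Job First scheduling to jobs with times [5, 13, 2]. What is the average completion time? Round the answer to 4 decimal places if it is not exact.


SJF order (ascending): [2, 5, 13]
Completion times:
  Job 1: burst=2, C=2
  Job 2: burst=5, C=7
  Job 3: burst=13, C=20
Average completion = 29/3 = 9.6667

9.6667


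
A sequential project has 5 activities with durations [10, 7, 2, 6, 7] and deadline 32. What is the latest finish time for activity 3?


LF(activity 3) = deadline - sum of successor durations
Successors: activities 4 through 5 with durations [6, 7]
Sum of successor durations = 13
LF = 32 - 13 = 19

19


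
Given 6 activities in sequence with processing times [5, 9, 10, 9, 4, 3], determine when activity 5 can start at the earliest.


Activity 5 starts after activities 1 through 4 complete.
Predecessor durations: [5, 9, 10, 9]
ES = 5 + 9 + 10 + 9 = 33

33


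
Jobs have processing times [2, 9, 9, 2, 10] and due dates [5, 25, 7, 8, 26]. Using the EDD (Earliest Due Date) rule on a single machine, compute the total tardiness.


Sort by due date (EDD order): [(2, 5), (9, 7), (2, 8), (9, 25), (10, 26)]
Compute completion times and tardiness:
  Job 1: p=2, d=5, C=2, tardiness=max(0,2-5)=0
  Job 2: p=9, d=7, C=11, tardiness=max(0,11-7)=4
  Job 3: p=2, d=8, C=13, tardiness=max(0,13-8)=5
  Job 4: p=9, d=25, C=22, tardiness=max(0,22-25)=0
  Job 5: p=10, d=26, C=32, tardiness=max(0,32-26)=6
Total tardiness = 15

15


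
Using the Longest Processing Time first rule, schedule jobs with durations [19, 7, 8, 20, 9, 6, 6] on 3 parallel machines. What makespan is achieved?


Sort jobs in decreasing order (LPT): [20, 19, 9, 8, 7, 6, 6]
Assign each job to the least loaded machine:
  Machine 1: jobs [20, 6], load = 26
  Machine 2: jobs [19, 6], load = 25
  Machine 3: jobs [9, 8, 7], load = 24
Makespan = max load = 26

26


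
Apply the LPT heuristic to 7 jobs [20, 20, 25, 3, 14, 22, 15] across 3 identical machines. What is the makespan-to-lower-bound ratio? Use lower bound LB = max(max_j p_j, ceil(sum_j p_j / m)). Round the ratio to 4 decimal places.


LPT order: [25, 22, 20, 20, 15, 14, 3]
Machine loads after assignment: [39, 40, 40]
LPT makespan = 40
Lower bound = max(max_job, ceil(total/3)) = max(25, 40) = 40
Ratio = 40 / 40 = 1.0

1.0


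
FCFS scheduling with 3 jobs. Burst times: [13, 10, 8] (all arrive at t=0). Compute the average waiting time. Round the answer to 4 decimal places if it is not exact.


FCFS order (as given): [13, 10, 8]
Waiting times:
  Job 1: wait = 0
  Job 2: wait = 13
  Job 3: wait = 23
Sum of waiting times = 36
Average waiting time = 36/3 = 12.0

12.0


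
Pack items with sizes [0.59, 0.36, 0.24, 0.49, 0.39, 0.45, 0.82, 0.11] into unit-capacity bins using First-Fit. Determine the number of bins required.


Place items sequentially using First-Fit:
  Item 0.59 -> new Bin 1
  Item 0.36 -> Bin 1 (now 0.95)
  Item 0.24 -> new Bin 2
  Item 0.49 -> Bin 2 (now 0.73)
  Item 0.39 -> new Bin 3
  Item 0.45 -> Bin 3 (now 0.84)
  Item 0.82 -> new Bin 4
  Item 0.11 -> Bin 2 (now 0.84)
Total bins used = 4

4


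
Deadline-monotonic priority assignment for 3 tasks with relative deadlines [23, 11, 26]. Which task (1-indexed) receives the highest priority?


Sort tasks by relative deadline (ascending):
  Task 2: deadline = 11
  Task 1: deadline = 23
  Task 3: deadline = 26
Priority order (highest first): [2, 1, 3]
Highest priority task = 2

2


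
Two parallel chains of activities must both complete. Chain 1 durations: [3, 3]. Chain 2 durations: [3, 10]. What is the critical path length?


Path A total = 3 + 3 = 6
Path B total = 3 + 10 = 13
Critical path = longest path = max(6, 13) = 13

13


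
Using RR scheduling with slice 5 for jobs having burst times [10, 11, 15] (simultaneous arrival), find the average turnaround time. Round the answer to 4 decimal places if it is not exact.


Time quantum = 5
Execution trace:
  J1 runs 5 units, time = 5
  J2 runs 5 units, time = 10
  J3 runs 5 units, time = 15
  J1 runs 5 units, time = 20
  J2 runs 5 units, time = 25
  J3 runs 5 units, time = 30
  J2 runs 1 units, time = 31
  J3 runs 5 units, time = 36
Finish times: [20, 31, 36]
Average turnaround = 87/3 = 29.0

29.0


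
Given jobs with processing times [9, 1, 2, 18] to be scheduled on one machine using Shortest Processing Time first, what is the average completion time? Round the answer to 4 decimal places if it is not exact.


Sort jobs by processing time (SPT order): [1, 2, 9, 18]
Compute completion times sequentially:
  Job 1: processing = 1, completes at 1
  Job 2: processing = 2, completes at 3
  Job 3: processing = 9, completes at 12
  Job 4: processing = 18, completes at 30
Sum of completion times = 46
Average completion time = 46/4 = 11.5

11.5


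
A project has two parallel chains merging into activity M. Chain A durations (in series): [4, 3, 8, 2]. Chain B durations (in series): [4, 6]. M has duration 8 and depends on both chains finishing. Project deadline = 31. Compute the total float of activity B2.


Forward pass: ES(B2) = sum of predecessors on chain B = 4
EF = ES + duration = 4 + 6 = 10
Backward pass: LF(M) = deadline = 31; LS(M) = 31 - 8 = 23
LF(B2) = LS(M) - sum(successors on chain B) = 23 - 0 = 23
LS = LF - duration = 23 - 6 = 17
Total float = LS - ES = 17 - 4 = 13

13


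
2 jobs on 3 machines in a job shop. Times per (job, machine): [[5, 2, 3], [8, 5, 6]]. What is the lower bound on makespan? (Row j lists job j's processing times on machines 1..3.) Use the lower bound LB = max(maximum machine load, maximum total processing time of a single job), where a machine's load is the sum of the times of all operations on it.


Machine loads:
  Machine 1: 5 + 8 = 13
  Machine 2: 2 + 5 = 7
  Machine 3: 3 + 6 = 9
Max machine load = 13
Job totals:
  Job 1: 10
  Job 2: 19
Max job total = 19
Lower bound = max(13, 19) = 19

19


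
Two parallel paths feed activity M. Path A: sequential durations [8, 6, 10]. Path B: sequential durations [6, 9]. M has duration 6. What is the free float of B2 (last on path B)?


ES(B2) = sum of predecessors on chain B = 6
EF(B2) = ES + duration = 6 + 9 = 15
Successor of B2 is M. ES(M) = max(sum(A), sum(B)) = max(24, 15) = 24
Free float = ES(successor) - EF(current) = 24 - 15 = 9

9


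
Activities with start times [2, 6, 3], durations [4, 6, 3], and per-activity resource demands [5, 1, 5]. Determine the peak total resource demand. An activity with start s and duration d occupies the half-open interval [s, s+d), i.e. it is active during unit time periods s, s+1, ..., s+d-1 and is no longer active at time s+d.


Each activity i is active on [start_i, start_i + duration_i).
Compute total resource usage per time slot:
  t=0: active resources = [], total = 0
  t=1: active resources = [], total = 0
  t=2: active resources = [5], total = 5
  t=3: active resources = [5, 5], total = 10
  t=4: active resources = [5, 5], total = 10
  t=5: active resources = [5, 5], total = 10
  t=6: active resources = [1], total = 1
  t=7: active resources = [1], total = 1
  t=8: active resources = [1], total = 1
  t=9: active resources = [1], total = 1
  t=10: active resources = [1], total = 1
  t=11: active resources = [1], total = 1
Peak resource demand = 10

10


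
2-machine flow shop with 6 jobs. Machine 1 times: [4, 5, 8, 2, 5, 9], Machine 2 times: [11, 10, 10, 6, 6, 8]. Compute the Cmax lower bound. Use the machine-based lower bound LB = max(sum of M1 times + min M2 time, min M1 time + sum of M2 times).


LB1 = sum(M1 times) + min(M2 times) = 33 + 6 = 39
LB2 = min(M1 times) + sum(M2 times) = 2 + 51 = 53
Lower bound = max(LB1, LB2) = max(39, 53) = 53

53


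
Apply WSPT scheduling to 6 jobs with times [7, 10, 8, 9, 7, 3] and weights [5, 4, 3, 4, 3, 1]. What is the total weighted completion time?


Compute p/w ratios and sort ascending (WSPT): [(7, 5), (9, 4), (7, 3), (10, 4), (8, 3), (3, 1)]
Compute weighted completion times:
  Job (p=7,w=5): C=7, w*C=5*7=35
  Job (p=9,w=4): C=16, w*C=4*16=64
  Job (p=7,w=3): C=23, w*C=3*23=69
  Job (p=10,w=4): C=33, w*C=4*33=132
  Job (p=8,w=3): C=41, w*C=3*41=123
  Job (p=3,w=1): C=44, w*C=1*44=44
Total weighted completion time = 467

467


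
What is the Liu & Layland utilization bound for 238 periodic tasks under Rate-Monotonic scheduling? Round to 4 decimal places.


Compute 2^(1/238) = 1.0029166282
Subtract 1: 1.0029166282 - 1 = 0.0029166282
Multiply by n: 238 * 0.0029166282 = 0.6941575116
Round to 4 dp: 0.6942

0.6942


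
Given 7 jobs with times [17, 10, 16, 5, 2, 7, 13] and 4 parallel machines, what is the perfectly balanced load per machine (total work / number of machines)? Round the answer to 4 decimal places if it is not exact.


Total processing time = 17 + 10 + 16 + 5 + 2 + 7 + 13 = 70
Number of machines = 4
Ideal balanced load = 70 / 4 = 17.5

17.5


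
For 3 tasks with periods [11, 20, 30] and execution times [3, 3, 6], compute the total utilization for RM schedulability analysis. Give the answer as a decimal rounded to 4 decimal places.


Compute individual utilizations (exact fractions):
  Task 1: C/T = 3/11 (approx. 0.2727)
  Task 2: C/T = 3/20 (approx. 0.15)
  Task 3: C/T = 6/30 = 1/5 (approx. 0.2)
Total utilization U = 3/11 + 3/20 + 1/5 = 137/220
Rounded to 4 decimal places: U = 0.6227
RM (Liu & Layland) bound for 3 tasks = 0.779763; compare with U = 137/220 (approx. 0.622727)
U <= bound, so schedulable by RM sufficient condition.

0.6227


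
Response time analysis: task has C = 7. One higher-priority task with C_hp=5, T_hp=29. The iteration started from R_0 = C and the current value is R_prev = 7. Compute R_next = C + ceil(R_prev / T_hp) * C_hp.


R_next = C + ceil(R_prev / T_hp) * C_hp
ceil(7 / 29) = ceil(0.2414) = 1
Interference = 1 * 5 = 5
R_next = 7 + 5 = 12

12


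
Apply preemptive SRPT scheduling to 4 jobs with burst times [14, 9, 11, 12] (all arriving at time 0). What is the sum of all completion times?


Since all jobs arrive at t=0, SRPT equals SPT ordering.
SPT order: [9, 11, 12, 14]
Completion times:
  Job 1: p=9, C=9
  Job 2: p=11, C=20
  Job 3: p=12, C=32
  Job 4: p=14, C=46
Total completion time = 9 + 20 + 32 + 46 = 107

107


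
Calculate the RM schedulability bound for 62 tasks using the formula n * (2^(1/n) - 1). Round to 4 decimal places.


Compute 2^(1/62) = 1.0112425207
Subtract 1: 1.0112425207 - 1 = 0.0112425207
Multiply by n: 62 * 0.0112425207 = 0.6970362834
Round to 4 dp: 0.6970

0.6970


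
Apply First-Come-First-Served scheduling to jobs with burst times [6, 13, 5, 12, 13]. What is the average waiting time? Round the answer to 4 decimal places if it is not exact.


FCFS order (as given): [6, 13, 5, 12, 13]
Waiting times:
  Job 1: wait = 0
  Job 2: wait = 6
  Job 3: wait = 19
  Job 4: wait = 24
  Job 5: wait = 36
Sum of waiting times = 85
Average waiting time = 85/5 = 17.0

17.0


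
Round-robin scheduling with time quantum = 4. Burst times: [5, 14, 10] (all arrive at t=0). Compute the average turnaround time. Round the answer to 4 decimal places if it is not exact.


Time quantum = 4
Execution trace:
  J1 runs 4 units, time = 4
  J2 runs 4 units, time = 8
  J3 runs 4 units, time = 12
  J1 runs 1 units, time = 13
  J2 runs 4 units, time = 17
  J3 runs 4 units, time = 21
  J2 runs 4 units, time = 25
  J3 runs 2 units, time = 27
  J2 runs 2 units, time = 29
Finish times: [13, 29, 27]
Average turnaround = 69/3 = 23.0

23.0


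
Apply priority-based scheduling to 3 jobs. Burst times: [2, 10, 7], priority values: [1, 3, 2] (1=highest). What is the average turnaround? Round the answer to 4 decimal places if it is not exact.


Sort by priority (ascending = highest first):
Order: [(1, 2), (2, 7), (3, 10)]
Completion times:
  Priority 1, burst=2, C=2
  Priority 2, burst=7, C=9
  Priority 3, burst=10, C=19
Average turnaround = 30/3 = 10.0

10.0


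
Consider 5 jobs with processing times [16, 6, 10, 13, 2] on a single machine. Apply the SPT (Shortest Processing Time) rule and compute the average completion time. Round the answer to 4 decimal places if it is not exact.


Sort jobs by processing time (SPT order): [2, 6, 10, 13, 16]
Compute completion times sequentially:
  Job 1: processing = 2, completes at 2
  Job 2: processing = 6, completes at 8
  Job 3: processing = 10, completes at 18
  Job 4: processing = 13, completes at 31
  Job 5: processing = 16, completes at 47
Sum of completion times = 106
Average completion time = 106/5 = 21.2

21.2


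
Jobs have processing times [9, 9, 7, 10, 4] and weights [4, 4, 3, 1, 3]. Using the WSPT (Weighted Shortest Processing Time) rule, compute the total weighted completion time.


Compute p/w ratios and sort ascending (WSPT): [(4, 3), (9, 4), (9, 4), (7, 3), (10, 1)]
Compute weighted completion times:
  Job (p=4,w=3): C=4, w*C=3*4=12
  Job (p=9,w=4): C=13, w*C=4*13=52
  Job (p=9,w=4): C=22, w*C=4*22=88
  Job (p=7,w=3): C=29, w*C=3*29=87
  Job (p=10,w=1): C=39, w*C=1*39=39
Total weighted completion time = 278

278


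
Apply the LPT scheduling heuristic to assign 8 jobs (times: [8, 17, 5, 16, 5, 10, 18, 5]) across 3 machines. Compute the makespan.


Sort jobs in decreasing order (LPT): [18, 17, 16, 10, 8, 5, 5, 5]
Assign each job to the least loaded machine:
  Machine 1: jobs [18, 5, 5], load = 28
  Machine 2: jobs [17, 8, 5], load = 30
  Machine 3: jobs [16, 10], load = 26
Makespan = max load = 30

30


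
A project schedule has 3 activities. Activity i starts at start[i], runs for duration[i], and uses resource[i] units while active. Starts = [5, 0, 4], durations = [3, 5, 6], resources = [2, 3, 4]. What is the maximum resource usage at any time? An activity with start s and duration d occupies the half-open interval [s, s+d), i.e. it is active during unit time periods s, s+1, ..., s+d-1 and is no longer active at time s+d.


Each activity i is active on [start_i, start_i + duration_i).
Compute total resource usage per time slot:
  t=0: active resources = [3], total = 3
  t=1: active resources = [3], total = 3
  t=2: active resources = [3], total = 3
  t=3: active resources = [3], total = 3
  t=4: active resources = [3, 4], total = 7
  t=5: active resources = [2, 4], total = 6
  t=6: active resources = [2, 4], total = 6
  t=7: active resources = [2, 4], total = 6
  t=8: active resources = [4], total = 4
  t=9: active resources = [4], total = 4
Peak resource demand = 7

7


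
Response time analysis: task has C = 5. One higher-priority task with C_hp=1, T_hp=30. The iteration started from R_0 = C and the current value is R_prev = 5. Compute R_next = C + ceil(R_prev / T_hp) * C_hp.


R_next = C + ceil(R_prev / T_hp) * C_hp
ceil(5 / 30) = ceil(0.1667) = 1
Interference = 1 * 1 = 1
R_next = 5 + 1 = 6

6


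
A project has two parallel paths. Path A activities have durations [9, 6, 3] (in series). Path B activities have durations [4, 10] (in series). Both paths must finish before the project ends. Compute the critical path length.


Path A total = 9 + 6 + 3 = 18
Path B total = 4 + 10 = 14
Critical path = longest path = max(18, 14) = 18

18


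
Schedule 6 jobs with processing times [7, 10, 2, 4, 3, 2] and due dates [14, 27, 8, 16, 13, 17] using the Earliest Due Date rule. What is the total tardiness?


Sort by due date (EDD order): [(2, 8), (3, 13), (7, 14), (4, 16), (2, 17), (10, 27)]
Compute completion times and tardiness:
  Job 1: p=2, d=8, C=2, tardiness=max(0,2-8)=0
  Job 2: p=3, d=13, C=5, tardiness=max(0,5-13)=0
  Job 3: p=7, d=14, C=12, tardiness=max(0,12-14)=0
  Job 4: p=4, d=16, C=16, tardiness=max(0,16-16)=0
  Job 5: p=2, d=17, C=18, tardiness=max(0,18-17)=1
  Job 6: p=10, d=27, C=28, tardiness=max(0,28-27)=1
Total tardiness = 2

2


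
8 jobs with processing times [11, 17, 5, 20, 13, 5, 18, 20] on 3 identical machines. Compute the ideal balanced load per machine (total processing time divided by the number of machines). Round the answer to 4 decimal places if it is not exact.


Total processing time = 11 + 17 + 5 + 20 + 13 + 5 + 18 + 20 = 109
Number of machines = 3
Ideal balanced load = 109 / 3 = 36.3333

36.3333


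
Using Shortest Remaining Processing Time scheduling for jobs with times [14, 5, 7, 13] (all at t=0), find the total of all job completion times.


Since all jobs arrive at t=0, SRPT equals SPT ordering.
SPT order: [5, 7, 13, 14]
Completion times:
  Job 1: p=5, C=5
  Job 2: p=7, C=12
  Job 3: p=13, C=25
  Job 4: p=14, C=39
Total completion time = 5 + 12 + 25 + 39 = 81

81


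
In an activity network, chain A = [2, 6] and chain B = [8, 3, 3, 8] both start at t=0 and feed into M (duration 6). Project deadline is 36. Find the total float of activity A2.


Forward pass: ES(A2) = sum of predecessors on chain A = 2
EF = ES + duration = 2 + 6 = 8
Backward pass: LF(M) = deadline = 36; LS(M) = 36 - 6 = 30
LF(A2) = LS(M) - sum(successors on chain A) = 30 - 0 = 30
LS = LF - duration = 30 - 6 = 24
Total float = LS - ES = 24 - 2 = 22

22


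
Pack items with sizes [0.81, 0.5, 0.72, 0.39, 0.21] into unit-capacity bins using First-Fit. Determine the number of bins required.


Place items sequentially using First-Fit:
  Item 0.81 -> new Bin 1
  Item 0.5 -> new Bin 2
  Item 0.72 -> new Bin 3
  Item 0.39 -> Bin 2 (now 0.89)
  Item 0.21 -> Bin 3 (now 0.93)
Total bins used = 3

3


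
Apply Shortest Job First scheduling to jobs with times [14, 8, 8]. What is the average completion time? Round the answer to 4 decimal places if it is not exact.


SJF order (ascending): [8, 8, 14]
Completion times:
  Job 1: burst=8, C=8
  Job 2: burst=8, C=16
  Job 3: burst=14, C=30
Average completion = 54/3 = 18.0

18.0


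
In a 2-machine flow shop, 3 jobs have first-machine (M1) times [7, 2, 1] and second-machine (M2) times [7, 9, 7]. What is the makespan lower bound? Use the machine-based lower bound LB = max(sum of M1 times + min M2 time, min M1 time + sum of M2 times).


LB1 = sum(M1 times) + min(M2 times) = 10 + 7 = 17
LB2 = min(M1 times) + sum(M2 times) = 1 + 23 = 24
Lower bound = max(LB1, LB2) = max(17, 24) = 24

24


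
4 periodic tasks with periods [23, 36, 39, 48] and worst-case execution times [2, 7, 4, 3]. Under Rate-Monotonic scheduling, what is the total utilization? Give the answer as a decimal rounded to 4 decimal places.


Compute individual utilizations (exact fractions):
  Task 1: C/T = 2/23 (approx. 0.087)
  Task 2: C/T = 7/36 (approx. 0.1944)
  Task 3: C/T = 4/39 (approx. 0.1026)
  Task 4: C/T = 3/48 = 1/16 (approx. 0.0625)
Total utilization U = 2/23 + 7/36 + 4/39 + 1/16 = 19223/43056
Rounded to 4 decimal places: U = 0.4465
RM (Liu & Layland) bound for 4 tasks = 0.756828; compare with U = 19223/43056 (approx. 0.446465)
U <= bound, so schedulable by RM sufficient condition.

0.4465


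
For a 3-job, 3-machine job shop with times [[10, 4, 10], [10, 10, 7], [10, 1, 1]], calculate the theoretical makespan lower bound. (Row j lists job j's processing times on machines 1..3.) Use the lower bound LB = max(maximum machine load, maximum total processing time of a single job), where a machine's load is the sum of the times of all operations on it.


Machine loads:
  Machine 1: 10 + 10 + 10 = 30
  Machine 2: 4 + 10 + 1 = 15
  Machine 3: 10 + 7 + 1 = 18
Max machine load = 30
Job totals:
  Job 1: 24
  Job 2: 27
  Job 3: 12
Max job total = 27
Lower bound = max(30, 27) = 30

30


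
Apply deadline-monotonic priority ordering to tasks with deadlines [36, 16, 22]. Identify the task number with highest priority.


Sort tasks by relative deadline (ascending):
  Task 2: deadline = 16
  Task 3: deadline = 22
  Task 1: deadline = 36
Priority order (highest first): [2, 3, 1]
Highest priority task = 2

2


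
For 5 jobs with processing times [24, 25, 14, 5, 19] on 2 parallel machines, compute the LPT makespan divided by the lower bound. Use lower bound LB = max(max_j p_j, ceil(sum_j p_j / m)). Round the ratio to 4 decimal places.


LPT order: [25, 24, 19, 14, 5]
Machine loads after assignment: [44, 43]
LPT makespan = 44
Lower bound = max(max_job, ceil(total/2)) = max(25, 44) = 44
Ratio = 44 / 44 = 1.0

1.0


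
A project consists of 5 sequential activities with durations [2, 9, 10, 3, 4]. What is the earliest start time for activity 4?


Activity 4 starts after activities 1 through 3 complete.
Predecessor durations: [2, 9, 10]
ES = 2 + 9 + 10 = 21

21


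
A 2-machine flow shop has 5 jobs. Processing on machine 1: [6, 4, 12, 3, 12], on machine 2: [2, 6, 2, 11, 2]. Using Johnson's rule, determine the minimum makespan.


Apply Johnson's rule:
  Group 1 (a <= b): [(4, 3, 11), (2, 4, 6)]
  Group 2 (a > b): [(1, 6, 2), (3, 12, 2), (5, 12, 2)]
Optimal job order: [4, 2, 1, 3, 5]
Schedule:
  Job 4: M1 done at 3, M2 done at 14
  Job 2: M1 done at 7, M2 done at 20
  Job 1: M1 done at 13, M2 done at 22
  Job 3: M1 done at 25, M2 done at 27
  Job 5: M1 done at 37, M2 done at 39
Makespan = 39

39


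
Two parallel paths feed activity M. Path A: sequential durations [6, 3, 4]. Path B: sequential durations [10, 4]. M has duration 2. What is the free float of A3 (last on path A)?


ES(A3) = sum of predecessors on chain A = 9
EF(A3) = ES + duration = 9 + 4 = 13
Successor of A3 is M. ES(M) = max(sum(A), sum(B)) = max(13, 14) = 14
Free float = ES(successor) - EF(current) = 14 - 13 = 1

1


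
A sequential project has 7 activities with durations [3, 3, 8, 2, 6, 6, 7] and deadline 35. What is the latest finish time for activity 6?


LF(activity 6) = deadline - sum of successor durations
Successors: activities 7 through 7 with durations [7]
Sum of successor durations = 7
LF = 35 - 7 = 28

28


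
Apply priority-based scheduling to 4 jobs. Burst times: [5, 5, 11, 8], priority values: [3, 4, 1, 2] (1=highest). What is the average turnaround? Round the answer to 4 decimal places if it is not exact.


Sort by priority (ascending = highest first):
Order: [(1, 11), (2, 8), (3, 5), (4, 5)]
Completion times:
  Priority 1, burst=11, C=11
  Priority 2, burst=8, C=19
  Priority 3, burst=5, C=24
  Priority 4, burst=5, C=29
Average turnaround = 83/4 = 20.75

20.75


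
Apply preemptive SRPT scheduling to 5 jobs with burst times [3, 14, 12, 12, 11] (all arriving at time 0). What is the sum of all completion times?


Since all jobs arrive at t=0, SRPT equals SPT ordering.
SPT order: [3, 11, 12, 12, 14]
Completion times:
  Job 1: p=3, C=3
  Job 2: p=11, C=14
  Job 3: p=12, C=26
  Job 4: p=12, C=38
  Job 5: p=14, C=52
Total completion time = 3 + 14 + 26 + 38 + 52 = 133

133


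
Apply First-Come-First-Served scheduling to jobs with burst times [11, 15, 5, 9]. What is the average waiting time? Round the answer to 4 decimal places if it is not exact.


FCFS order (as given): [11, 15, 5, 9]
Waiting times:
  Job 1: wait = 0
  Job 2: wait = 11
  Job 3: wait = 26
  Job 4: wait = 31
Sum of waiting times = 68
Average waiting time = 68/4 = 17.0

17.0


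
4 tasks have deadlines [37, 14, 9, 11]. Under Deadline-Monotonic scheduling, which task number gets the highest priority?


Sort tasks by relative deadline (ascending):
  Task 3: deadline = 9
  Task 4: deadline = 11
  Task 2: deadline = 14
  Task 1: deadline = 37
Priority order (highest first): [3, 4, 2, 1]
Highest priority task = 3

3


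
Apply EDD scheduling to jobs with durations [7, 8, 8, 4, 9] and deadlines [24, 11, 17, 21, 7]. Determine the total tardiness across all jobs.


Sort by due date (EDD order): [(9, 7), (8, 11), (8, 17), (4, 21), (7, 24)]
Compute completion times and tardiness:
  Job 1: p=9, d=7, C=9, tardiness=max(0,9-7)=2
  Job 2: p=8, d=11, C=17, tardiness=max(0,17-11)=6
  Job 3: p=8, d=17, C=25, tardiness=max(0,25-17)=8
  Job 4: p=4, d=21, C=29, tardiness=max(0,29-21)=8
  Job 5: p=7, d=24, C=36, tardiness=max(0,36-24)=12
Total tardiness = 36

36


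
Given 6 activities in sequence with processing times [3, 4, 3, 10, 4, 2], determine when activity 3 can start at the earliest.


Activity 3 starts after activities 1 through 2 complete.
Predecessor durations: [3, 4]
ES = 3 + 4 = 7

7


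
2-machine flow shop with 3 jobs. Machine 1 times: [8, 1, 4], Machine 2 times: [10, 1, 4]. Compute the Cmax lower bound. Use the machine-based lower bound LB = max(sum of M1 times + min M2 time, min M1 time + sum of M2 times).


LB1 = sum(M1 times) + min(M2 times) = 13 + 1 = 14
LB2 = min(M1 times) + sum(M2 times) = 1 + 15 = 16
Lower bound = max(LB1, LB2) = max(14, 16) = 16

16


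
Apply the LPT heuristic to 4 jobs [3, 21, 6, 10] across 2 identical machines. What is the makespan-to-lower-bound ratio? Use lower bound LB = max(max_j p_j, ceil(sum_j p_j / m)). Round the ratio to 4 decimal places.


LPT order: [21, 10, 6, 3]
Machine loads after assignment: [21, 19]
LPT makespan = 21
Lower bound = max(max_job, ceil(total/2)) = max(21, 20) = 21
Ratio = 21 / 21 = 1.0

1.0


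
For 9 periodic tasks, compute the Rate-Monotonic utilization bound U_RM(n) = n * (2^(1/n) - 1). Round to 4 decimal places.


Compute 2^(1/9) = 1.0800597389
Subtract 1: 1.0800597389 - 1 = 0.0800597389
Multiply by n: 9 * 0.0800597389 = 0.7205376501
Round to 4 dp: 0.7205

0.7205


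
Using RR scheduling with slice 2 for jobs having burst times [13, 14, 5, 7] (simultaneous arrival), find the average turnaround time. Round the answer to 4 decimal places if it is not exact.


Time quantum = 2
Execution trace:
  J1 runs 2 units, time = 2
  J2 runs 2 units, time = 4
  J3 runs 2 units, time = 6
  J4 runs 2 units, time = 8
  J1 runs 2 units, time = 10
  J2 runs 2 units, time = 12
  J3 runs 2 units, time = 14
  J4 runs 2 units, time = 16
  J1 runs 2 units, time = 18
  J2 runs 2 units, time = 20
  J3 runs 1 units, time = 21
  J4 runs 2 units, time = 23
  J1 runs 2 units, time = 25
  J2 runs 2 units, time = 27
  J4 runs 1 units, time = 28
  J1 runs 2 units, time = 30
  J2 runs 2 units, time = 32
  J1 runs 2 units, time = 34
  J2 runs 2 units, time = 36
  J1 runs 1 units, time = 37
  J2 runs 2 units, time = 39
Finish times: [37, 39, 21, 28]
Average turnaround = 125/4 = 31.25

31.25


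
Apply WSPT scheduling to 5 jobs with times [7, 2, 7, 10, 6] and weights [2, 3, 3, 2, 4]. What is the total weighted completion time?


Compute p/w ratios and sort ascending (WSPT): [(2, 3), (6, 4), (7, 3), (7, 2), (10, 2)]
Compute weighted completion times:
  Job (p=2,w=3): C=2, w*C=3*2=6
  Job (p=6,w=4): C=8, w*C=4*8=32
  Job (p=7,w=3): C=15, w*C=3*15=45
  Job (p=7,w=2): C=22, w*C=2*22=44
  Job (p=10,w=2): C=32, w*C=2*32=64
Total weighted completion time = 191

191


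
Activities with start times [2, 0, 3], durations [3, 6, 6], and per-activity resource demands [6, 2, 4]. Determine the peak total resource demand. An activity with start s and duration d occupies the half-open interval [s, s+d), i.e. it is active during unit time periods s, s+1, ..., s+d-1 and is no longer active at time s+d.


Each activity i is active on [start_i, start_i + duration_i).
Compute total resource usage per time slot:
  t=0: active resources = [2], total = 2
  t=1: active resources = [2], total = 2
  t=2: active resources = [6, 2], total = 8
  t=3: active resources = [6, 2, 4], total = 12
  t=4: active resources = [6, 2, 4], total = 12
  t=5: active resources = [2, 4], total = 6
  t=6: active resources = [4], total = 4
  t=7: active resources = [4], total = 4
  t=8: active resources = [4], total = 4
Peak resource demand = 12

12


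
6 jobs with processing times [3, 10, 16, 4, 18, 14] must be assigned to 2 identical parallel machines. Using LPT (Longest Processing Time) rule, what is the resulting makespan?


Sort jobs in decreasing order (LPT): [18, 16, 14, 10, 4, 3]
Assign each job to the least loaded machine:
  Machine 1: jobs [18, 10, 4], load = 32
  Machine 2: jobs [16, 14, 3], load = 33
Makespan = max load = 33

33


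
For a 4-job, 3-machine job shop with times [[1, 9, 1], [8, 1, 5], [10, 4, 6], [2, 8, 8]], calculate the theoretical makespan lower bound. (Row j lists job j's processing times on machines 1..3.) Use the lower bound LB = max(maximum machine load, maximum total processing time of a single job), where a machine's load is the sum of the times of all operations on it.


Machine loads:
  Machine 1: 1 + 8 + 10 + 2 = 21
  Machine 2: 9 + 1 + 4 + 8 = 22
  Machine 3: 1 + 5 + 6 + 8 = 20
Max machine load = 22
Job totals:
  Job 1: 11
  Job 2: 14
  Job 3: 20
  Job 4: 18
Max job total = 20
Lower bound = max(22, 20) = 22

22


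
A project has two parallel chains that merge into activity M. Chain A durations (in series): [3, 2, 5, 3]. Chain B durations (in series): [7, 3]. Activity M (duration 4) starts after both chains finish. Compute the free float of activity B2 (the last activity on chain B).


ES(B2) = sum of predecessors on chain B = 7
EF(B2) = ES + duration = 7 + 3 = 10
Successor of B2 is M. ES(M) = max(sum(A), sum(B)) = max(13, 10) = 13
Free float = ES(successor) - EF(current) = 13 - 10 = 3

3
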